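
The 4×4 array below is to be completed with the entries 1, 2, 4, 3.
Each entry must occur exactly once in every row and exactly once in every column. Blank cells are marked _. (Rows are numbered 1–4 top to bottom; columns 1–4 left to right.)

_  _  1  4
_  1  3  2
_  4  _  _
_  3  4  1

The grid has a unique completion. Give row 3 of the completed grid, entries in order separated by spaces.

1 4 2 3

Row 3, column 3: row 3 has {4} and column 3 has {1, 4, 3}, leaving only 2.
Row 3, column 4: row 3 has {2, 4} and column 4 has {1, 2, 4}, leaving only 3.
Row 3, column 1: row 3 has {2, 4, 3} and column 1 has {}, leaving only 1.
So row 3 reads: 1 4 2 3.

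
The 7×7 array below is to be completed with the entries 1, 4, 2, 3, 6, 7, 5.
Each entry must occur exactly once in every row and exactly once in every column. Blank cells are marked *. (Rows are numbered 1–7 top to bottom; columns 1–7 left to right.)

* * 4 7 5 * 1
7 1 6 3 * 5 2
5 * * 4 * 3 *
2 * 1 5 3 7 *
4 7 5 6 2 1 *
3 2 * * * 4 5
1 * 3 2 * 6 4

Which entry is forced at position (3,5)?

Row 1, column 1: row 1 has {1, 4, 7, 5} and column 1 has {1, 4, 2, 3, 7, 5}, leaving only 6.
Row 1, column 2: row 1 has {1, 4, 6, 7, 5} and column 2 has {1, 2, 7}, leaving only 3.
Row 1, column 6: row 1 has {1, 4, 3, 6, 7, 5} and column 6 has {1, 4, 3, 6, 7, 5}, leaving only 2.
Row 2, column 5: row 2 has {1, 2, 3, 6, 7, 5} and column 5 has {2, 3, 5}, leaving only 4.
Row 3, column 2: row 3 has {4, 3, 5} and column 2 has {1, 2, 3, 7}, leaving only 6.
Row 3, column 7: row 3 has {4, 3, 6, 5} and column 7 has {1, 4, 2, 5}, leaving only 7.
Row 3 already has {4, 3, 6, 7, 5} and column 5 already has {4, 2, 3, 5}, so row 3, column 5 must be 1.

1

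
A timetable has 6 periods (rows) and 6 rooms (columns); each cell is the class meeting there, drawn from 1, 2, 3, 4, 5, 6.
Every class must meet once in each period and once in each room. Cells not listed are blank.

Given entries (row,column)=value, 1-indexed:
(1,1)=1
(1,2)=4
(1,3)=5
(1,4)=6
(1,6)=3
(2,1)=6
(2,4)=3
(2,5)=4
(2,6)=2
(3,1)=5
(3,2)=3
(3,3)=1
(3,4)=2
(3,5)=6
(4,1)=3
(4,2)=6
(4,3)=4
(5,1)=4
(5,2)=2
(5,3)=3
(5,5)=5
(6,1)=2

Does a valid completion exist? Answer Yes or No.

No

Period 2, room 3: period 2 together with room 3 already contain {1, 2, 3, 4, 5, 6} — every symbol — so nothing can go there. The grid has no valid completion.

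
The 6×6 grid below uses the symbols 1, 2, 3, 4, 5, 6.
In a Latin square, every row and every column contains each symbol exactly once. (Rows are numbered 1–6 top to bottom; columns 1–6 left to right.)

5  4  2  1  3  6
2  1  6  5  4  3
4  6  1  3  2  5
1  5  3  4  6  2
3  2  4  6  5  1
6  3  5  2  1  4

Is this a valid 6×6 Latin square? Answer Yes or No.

Each row is a permutation of the 6 symbols, and so is each column.

Yes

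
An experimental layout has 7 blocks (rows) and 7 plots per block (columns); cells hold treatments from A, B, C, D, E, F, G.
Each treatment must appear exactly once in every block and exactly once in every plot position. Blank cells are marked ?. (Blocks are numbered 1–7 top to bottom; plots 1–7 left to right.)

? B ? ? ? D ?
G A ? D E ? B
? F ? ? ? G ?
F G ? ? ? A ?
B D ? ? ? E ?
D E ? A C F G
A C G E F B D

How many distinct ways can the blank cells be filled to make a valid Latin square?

Block 1, plot 1: eliminating its block and plot leaves {C, E}.
Block 1, plot 3: eliminating its block and plot leaves {A, C, E, F}.
Block 1, plot 4: eliminating its block and plot leaves {C, F, G}.
Block 1, plot 5: eliminating its block and plot leaves {A, G}.
Block 1, plot 7: eliminating its block and plot leaves {A, C, E, F}.
Block 2, plot 3: eliminating its block and plot leaves {C, F}.
Block 2, plot 6: eliminating its block and plot leaves {C}.
Block 3, plot 1: eliminating its block and plot leaves {C, E}.
Block 3, plot 3: eliminating its block and plot leaves {A, B, C, D, E}.
Block 3, plot 4: eliminating its block and plot leaves {B, C}.
Block 3, plot 5: eliminating its block and plot leaves {A, B, D}.
Block 3, plot 7: eliminating its block and plot leaves {A, C, E}.
Block 4, plot 3: eliminating its block and plot leaves {B, C, D, E}.
Block 4, plot 4: eliminating its block and plot leaves {B, C}.
Block 4, plot 5: eliminating its block and plot leaves {B, D}.
Block 4, plot 7: eliminating its block and plot leaves {C, E}.
Block 5, plot 3: eliminating its block and plot leaves {A, C, F}.
Block 5, plot 4: eliminating its block and plot leaves {C, F, G}.
Block 5, plot 5: eliminating its block and plot leaves {A, G}.
Block 5, plot 7: eliminating its block and plot leaves {A, C, F}.
Block 6, plot 3: eliminating its block and plot leaves {B}.
Enumerating the assignments across these blanks that avoid any block or plot repeat gives 7 completions.

7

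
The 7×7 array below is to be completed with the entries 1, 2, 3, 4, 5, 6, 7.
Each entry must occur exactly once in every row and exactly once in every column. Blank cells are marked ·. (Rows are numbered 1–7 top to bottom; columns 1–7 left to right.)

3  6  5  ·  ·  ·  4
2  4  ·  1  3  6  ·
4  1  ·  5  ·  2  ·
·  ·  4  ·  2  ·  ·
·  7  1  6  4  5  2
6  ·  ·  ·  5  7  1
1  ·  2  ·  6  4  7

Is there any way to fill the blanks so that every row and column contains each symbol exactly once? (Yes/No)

No

Row 5, column 1: row 5 together with column 1 already contain {1, 2, 3, 4, 5, 6, 7} — every symbol — so nothing can go there. The grid has no valid completion.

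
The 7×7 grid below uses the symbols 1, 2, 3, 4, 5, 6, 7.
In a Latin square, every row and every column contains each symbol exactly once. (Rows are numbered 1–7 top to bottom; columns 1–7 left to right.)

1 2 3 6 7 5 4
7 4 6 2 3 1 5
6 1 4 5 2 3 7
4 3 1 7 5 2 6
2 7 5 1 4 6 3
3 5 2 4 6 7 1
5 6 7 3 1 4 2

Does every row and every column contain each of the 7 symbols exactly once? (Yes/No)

Each row is a permutation of the 7 symbols, and so is each column.

Yes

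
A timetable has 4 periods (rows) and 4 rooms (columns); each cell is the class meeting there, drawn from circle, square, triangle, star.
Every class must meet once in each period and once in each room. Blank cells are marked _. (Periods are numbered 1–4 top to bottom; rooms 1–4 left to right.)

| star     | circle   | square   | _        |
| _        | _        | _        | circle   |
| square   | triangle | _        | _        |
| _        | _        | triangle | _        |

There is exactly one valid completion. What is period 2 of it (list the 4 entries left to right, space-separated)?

Period 2, room 1: period 2 has {circle} and room 1 has {square, star}, leaving only triangle.
Period 2, room 3: period 2 has {circle, triangle} and room 3 has {square, triangle}, leaving only star.
Period 2, room 2: period 2 has {circle, triangle, star} and room 2 has {circle, triangle}, leaving only square.
So period 2 reads: triangle square star circle.

triangle square star circle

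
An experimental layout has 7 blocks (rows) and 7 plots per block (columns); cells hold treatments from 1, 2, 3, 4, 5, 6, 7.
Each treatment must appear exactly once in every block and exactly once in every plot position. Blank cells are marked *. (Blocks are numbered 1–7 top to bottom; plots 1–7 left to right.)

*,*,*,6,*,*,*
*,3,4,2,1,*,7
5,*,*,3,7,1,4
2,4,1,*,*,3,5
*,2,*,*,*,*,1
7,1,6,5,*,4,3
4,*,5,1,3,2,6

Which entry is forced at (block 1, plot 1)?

Block 1, plot 7: block 1 has {6} and plot 7 has {1, 3, 4, 5, 6, 7}, leaving only 2.
Block 2, plot 1: block 2 has {1, 2, 3, 4, 7} and plot 1 has {2, 4, 5, 7}, leaving only 6.
Block 2, plot 6: block 2 has {1, 2, 3, 4, 6, 7} and plot 6 has {1, 2, 3, 4}, leaving only 5.
Block 1, plot 6: block 1 has {2, 6} and plot 6 has {1, 2, 3, 4, 5}, leaving only 7.
Block 1, plot 2: block 1 has {2, 6, 7} and plot 2 has {1, 2, 3, 4}, leaving only 5.
Block 1, plot 3: block 1 has {2, 5, 6, 7} and plot 3 has {1, 4, 5, 6}, leaving only 3.
Block 1 already has {2, 3, 5, 6, 7} and plot 1 already has {2, 4, 5, 6, 7}, so block 1, plot 1 must be 1.

1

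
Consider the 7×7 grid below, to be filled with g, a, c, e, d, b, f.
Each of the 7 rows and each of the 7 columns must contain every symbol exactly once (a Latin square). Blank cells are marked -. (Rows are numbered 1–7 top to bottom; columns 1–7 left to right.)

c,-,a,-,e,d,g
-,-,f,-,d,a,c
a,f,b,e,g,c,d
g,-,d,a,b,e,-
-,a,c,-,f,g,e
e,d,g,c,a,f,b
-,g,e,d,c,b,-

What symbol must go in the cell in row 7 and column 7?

a

Row 1, column 2: row 1 has {g, a, c, e, d} and column 2 has {g, a, d, f}, leaving only b.
Row 1, column 4: row 1 has {g, a, c, e, d, b} and column 4 has {a, c, e, d}, leaving only f.
Row 2, column 1: row 2 has {a, c, d, f} and column 1 has {g, a, c, e}, leaving only b.
Row 2, column 2: row 2 has {a, c, d, b, f} and column 2 has {g, a, d, b, f}, leaving only e.
Row 2, column 4: row 2 has {a, c, e, d, b, f} and column 4 has {a, c, e, d, f}, leaving only g.
Row 4, column 2: row 4 has {g, a, e, d, b} and column 2 has {g, a, e, d, b, f}, leaving only c.
Row 4, column 7: row 4 has {g, a, c, e, d, b} and column 7 has {g, c, e, d, b}, leaving only f.
Row 7 already has {g, c, e, d, b} and column 7 already has {g, c, e, d, b, f}, so row 7, column 7 must be a.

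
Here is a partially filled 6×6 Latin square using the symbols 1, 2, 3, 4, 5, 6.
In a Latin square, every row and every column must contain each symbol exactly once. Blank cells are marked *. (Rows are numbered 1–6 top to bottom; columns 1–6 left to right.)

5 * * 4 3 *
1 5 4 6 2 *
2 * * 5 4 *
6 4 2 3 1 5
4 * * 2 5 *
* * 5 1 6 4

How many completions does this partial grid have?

4

Row 1, column 2: eliminating its row and column leaves {1, 2, 6}.
Row 1, column 3: eliminating its row and column leaves {1, 6}.
Row 1, column 6: eliminating its row and column leaves {1, 2, 6}.
Row 2, column 6: eliminating its row and column leaves {3}.
Row 3, column 2: eliminating its row and column leaves {1, 3, 6}.
Row 3, column 3: eliminating its row and column leaves {1, 3, 6}.
Row 3, column 6: eliminating its row and column leaves {1, 3, 6}.
Row 5, column 2: eliminating its row and column leaves {1, 3, 6}.
Row 5, column 3: eliminating its row and column leaves {1, 3, 6}.
Row 5, column 6: eliminating its row and column leaves {1, 3, 6}.
Row 6, column 1: eliminating its row and column leaves {3}.
Row 6, column 2: eliminating its row and column leaves {2, 3}.
Enumerating the assignments across these blanks that avoid any row or column repeat gives 4 completions.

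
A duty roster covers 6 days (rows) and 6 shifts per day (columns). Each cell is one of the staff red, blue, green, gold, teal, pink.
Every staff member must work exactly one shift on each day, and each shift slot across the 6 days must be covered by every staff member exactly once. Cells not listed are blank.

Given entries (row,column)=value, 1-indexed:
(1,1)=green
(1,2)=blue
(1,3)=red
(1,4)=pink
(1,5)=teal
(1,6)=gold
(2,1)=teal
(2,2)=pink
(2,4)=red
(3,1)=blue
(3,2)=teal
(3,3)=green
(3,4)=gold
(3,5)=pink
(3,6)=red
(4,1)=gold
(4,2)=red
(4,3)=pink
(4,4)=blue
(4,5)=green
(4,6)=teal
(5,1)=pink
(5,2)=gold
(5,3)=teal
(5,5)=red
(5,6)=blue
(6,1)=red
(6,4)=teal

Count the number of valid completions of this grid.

Day 2, shift 3: eliminating its day and shift leaves {blue, gold}.
Day 2, shift 5: eliminating its day and shift leaves {blue, gold}.
Day 2, shift 6: eliminating its day and shift leaves {green}.
Day 5, shift 4: eliminating its day and shift leaves {green}.
Day 6, shift 2: eliminating its day and shift leaves {green}.
Day 6, shift 3: eliminating its day and shift leaves {blue, gold}.
Day 6, shift 5: eliminating its day and shift leaves {blue, gold}.
Day 6, shift 6: eliminating its day and shift leaves {green, pink}.
Enumerating the assignments across these blanks that avoid any day or shift repeat gives 2 completions.

2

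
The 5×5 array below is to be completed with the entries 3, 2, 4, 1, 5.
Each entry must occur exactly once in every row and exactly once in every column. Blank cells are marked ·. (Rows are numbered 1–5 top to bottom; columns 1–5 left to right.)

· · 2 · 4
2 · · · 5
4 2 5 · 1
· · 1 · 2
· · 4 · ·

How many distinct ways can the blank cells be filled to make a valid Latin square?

Row 1, column 1: eliminating its row and column leaves {3, 1, 5}.
Row 1, column 2: eliminating its row and column leaves {3, 1, 5}.
Row 1, column 4: eliminating its row and column leaves {3, 1, 5}.
Row 2, column 2: eliminating its row and column leaves {3, 4, 1}.
Row 2, column 3: eliminating its row and column leaves {3}.
Row 2, column 4: eliminating its row and column leaves {3, 4, 1}.
Row 3, column 4: eliminating its row and column leaves {3}.
Row 4, column 1: eliminating its row and column leaves {3, 5}.
Row 4, column 2: eliminating its row and column leaves {3, 4, 5}.
Row 4, column 4: eliminating its row and column leaves {3, 4, 5}.
Row 5, column 1: eliminating its row and column leaves {3, 1, 5}.
Row 5, column 2: eliminating its row and column leaves {3, 1, 5}.
Row 5, column 4: eliminating its row and column leaves {3, 2, 1, 5}.
Row 5, column 5: eliminating its row and column leaves {3}.
Enumerating the assignments across these blanks that avoid any row or column repeat gives 3 completions.

3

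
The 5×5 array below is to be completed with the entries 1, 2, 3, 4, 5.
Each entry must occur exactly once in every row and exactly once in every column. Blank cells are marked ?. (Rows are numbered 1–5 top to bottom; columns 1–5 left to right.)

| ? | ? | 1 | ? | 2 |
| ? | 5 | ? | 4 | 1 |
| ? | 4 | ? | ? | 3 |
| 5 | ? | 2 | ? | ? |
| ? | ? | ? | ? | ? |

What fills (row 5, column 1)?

3

Row 1, column 2: row 1 has {1, 2} and column 2 has {4, 5}, leaving only 3.
Row 1, column 1: row 1 has {1, 2, 3} and column 1 has {5}, leaving only 4.
Row 1, column 4: row 1 has {1, 2, 3, 4} and column 4 has {4}, leaving only 5.
Row 2, column 3: row 2 has {1, 4, 5} and column 3 has {1, 2}, leaving only 3.
Row 2, column 1: row 2 has {1, 3, 4, 5} and column 1 has {4, 5}, leaving only 2.
Row 3, column 1: row 3 has {3, 4} and column 1 has {2, 4, 5}, leaving only 1.
Row 5 already has {} and column 1 already has {1, 2, 4, 5}, so row 5, column 1 must be 3.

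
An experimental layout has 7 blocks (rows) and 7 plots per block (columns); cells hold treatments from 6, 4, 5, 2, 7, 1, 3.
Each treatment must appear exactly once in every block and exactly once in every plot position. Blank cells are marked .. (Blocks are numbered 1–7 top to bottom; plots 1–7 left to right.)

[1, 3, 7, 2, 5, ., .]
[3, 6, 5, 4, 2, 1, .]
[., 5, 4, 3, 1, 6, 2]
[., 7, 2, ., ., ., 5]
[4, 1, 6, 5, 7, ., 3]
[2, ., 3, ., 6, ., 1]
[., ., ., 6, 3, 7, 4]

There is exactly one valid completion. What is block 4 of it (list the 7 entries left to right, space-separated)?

6 7 2 1 4 3 5

Block 4, plot 1: block 4 has {5, 2, 7} and plot 1 has {4, 2, 1, 3}, leaving only 6.
Block 4, plot 4: block 4 has {6, 5, 2, 7} and plot 4 has {6, 4, 5, 2, 3}, leaving only 1.
Block 4, plot 5: block 4 has {6, 5, 2, 7, 1} and plot 5 has {6, 5, 2, 7, 1, 3}, leaving only 4.
Block 4, plot 6: block 4 has {6, 4, 5, 2, 7, 1} and plot 6 has {6, 7, 1}, leaving only 3.
So block 4 reads: 6 7 2 1 4 3 5.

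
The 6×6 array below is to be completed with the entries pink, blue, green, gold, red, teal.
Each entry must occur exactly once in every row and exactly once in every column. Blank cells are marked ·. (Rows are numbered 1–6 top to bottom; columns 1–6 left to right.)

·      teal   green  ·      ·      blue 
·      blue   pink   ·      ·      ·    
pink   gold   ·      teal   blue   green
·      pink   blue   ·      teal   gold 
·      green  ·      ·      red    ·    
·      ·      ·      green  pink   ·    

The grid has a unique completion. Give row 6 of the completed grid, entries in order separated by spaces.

Row 6, column 2: row 6 has {pink, green} and column 2 has {pink, blue, green, gold, teal}, leaving only red.
Row 6, column 6: row 6 has {pink, green, red} and column 6 has {blue, green, gold}, leaving only teal.
Row 6, column 3: row 6 has {pink, green, red, teal} and column 3 has {pink, blue, green}, leaving only gold.
Row 6, column 1: row 6 has {pink, green, gold, red, teal} and column 1 has {pink}, leaving only blue.
So row 6 reads: blue red gold green pink teal.

blue red gold green pink teal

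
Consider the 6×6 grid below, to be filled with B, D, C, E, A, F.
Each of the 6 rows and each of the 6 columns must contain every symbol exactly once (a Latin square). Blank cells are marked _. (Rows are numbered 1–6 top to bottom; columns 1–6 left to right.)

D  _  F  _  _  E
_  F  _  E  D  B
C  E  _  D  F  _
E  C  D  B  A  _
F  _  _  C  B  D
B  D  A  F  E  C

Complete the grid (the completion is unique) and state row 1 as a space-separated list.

D B F A C E

Row 1, column 4: row 1 has {D, E, F} and column 4 has {B, D, C, E, F}, leaving only A.
Row 1, column 2: row 1 has {D, E, A, F} and column 2 has {D, C, E, F}, leaving only B.
Row 1, column 5: row 1 has {B, D, E, A, F} and column 5 has {B, D, E, A, F}, leaving only C.
So row 1 reads: D B F A C E.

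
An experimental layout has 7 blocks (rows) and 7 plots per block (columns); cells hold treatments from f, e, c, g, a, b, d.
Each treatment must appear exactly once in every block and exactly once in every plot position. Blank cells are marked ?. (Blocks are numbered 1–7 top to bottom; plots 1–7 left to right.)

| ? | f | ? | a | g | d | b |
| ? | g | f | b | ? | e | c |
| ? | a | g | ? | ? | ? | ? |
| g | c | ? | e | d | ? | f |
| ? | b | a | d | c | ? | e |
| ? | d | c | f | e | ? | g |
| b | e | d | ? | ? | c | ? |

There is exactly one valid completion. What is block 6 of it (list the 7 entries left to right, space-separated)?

Block 6, plot 1: block 6 has {f, e, c, g, d} and plot 1 has {g, b}, leaving only a.
Block 6, plot 6: block 6 has {f, e, c, g, a, d} and plot 6 has {e, c, d}, leaving only b.
So block 6 reads: a d c f e b g.

a d c f e b g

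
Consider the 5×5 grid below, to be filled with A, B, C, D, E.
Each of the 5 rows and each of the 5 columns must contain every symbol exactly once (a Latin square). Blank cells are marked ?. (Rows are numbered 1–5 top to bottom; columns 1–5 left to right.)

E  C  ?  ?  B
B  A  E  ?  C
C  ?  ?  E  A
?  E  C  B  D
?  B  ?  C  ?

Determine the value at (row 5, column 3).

Row 2, column 4: row 2 has {A, B, C, E} and column 4 has {B, C, E}, leaving only D.
Row 1, column 4: row 1 has {B, C, E} and column 4 has {B, C, D, E}, leaving only A.
Row 1, column 3: row 1 has {A, B, C, E} and column 3 has {C, E}, leaving only D.
Row 5 already has {B, C} and column 3 already has {C, D, E}, so row 5, column 3 must be A.

A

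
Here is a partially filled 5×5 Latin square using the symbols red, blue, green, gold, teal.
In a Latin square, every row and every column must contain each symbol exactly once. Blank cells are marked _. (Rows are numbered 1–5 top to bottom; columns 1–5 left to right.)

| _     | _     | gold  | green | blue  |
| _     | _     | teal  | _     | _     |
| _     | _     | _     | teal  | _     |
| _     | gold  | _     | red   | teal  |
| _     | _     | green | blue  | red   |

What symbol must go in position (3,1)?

Row 2, column 4: row 2 has {teal} and column 4 has {red, blue, green, teal}, leaving only gold.
Row 2, column 5: row 2 has {gold, teal} and column 5 has {red, blue, teal}, leaving only green.
Row 3, column 5: row 3 has {teal} and column 5 has {red, blue, green, teal}, leaving only gold.
Row 4, column 3: row 4 has {red, gold, teal} and column 3 has {green, gold, teal}, leaving only blue.
Row 3, column 3: row 3 has {gold, teal} and column 3 has {blue, green, gold, teal}, leaving only red.
Row 4, column 1: row 4 has {red, blue, gold, teal} and column 1 has {}, leaving only green.
Row 3 already has {red, gold, teal} and column 1 already has {green}, so row 3, column 1 must be blue.

blue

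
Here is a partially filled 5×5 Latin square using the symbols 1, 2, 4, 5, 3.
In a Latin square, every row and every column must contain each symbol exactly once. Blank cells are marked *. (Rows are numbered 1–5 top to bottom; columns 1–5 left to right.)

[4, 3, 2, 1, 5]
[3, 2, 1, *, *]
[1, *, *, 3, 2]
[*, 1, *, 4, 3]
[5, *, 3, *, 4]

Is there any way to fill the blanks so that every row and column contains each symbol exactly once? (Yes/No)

Row 2, column 5: row 2 together with column 5 already contain {1, 2, 4, 5, 3} — every symbol — so nothing can go there. The grid has no valid completion.

No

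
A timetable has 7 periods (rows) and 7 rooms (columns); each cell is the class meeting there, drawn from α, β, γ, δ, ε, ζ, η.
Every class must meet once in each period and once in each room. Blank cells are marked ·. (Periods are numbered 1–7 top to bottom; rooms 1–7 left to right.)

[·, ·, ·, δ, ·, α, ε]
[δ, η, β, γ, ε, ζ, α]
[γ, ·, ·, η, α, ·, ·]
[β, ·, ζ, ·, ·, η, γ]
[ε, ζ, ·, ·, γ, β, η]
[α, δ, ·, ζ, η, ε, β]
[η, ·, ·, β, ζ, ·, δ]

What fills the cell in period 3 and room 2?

β

Period 1, room 1: period 1 has {α, δ, ε} and room 1 has {α, β, γ, δ, ε, η}, leaving only ζ.
Period 1, room 5: period 1 has {α, δ, ε, ζ} and room 5 has {α, γ, ε, ζ, η}, leaving only β.
Period 1, room 2: period 1 has {α, β, δ, ε, ζ} and room 2 has {δ, ζ, η}, leaving only γ.
Period 1, room 3: period 1 has {α, β, γ, δ, ε, ζ} and room 3 has {β, ζ}, leaving only η.
Period 3, room 6: period 3 has {α, γ, η} and room 6 has {α, β, ε, ζ, η}, leaving only δ.
Period 3, room 3: period 3 has {α, γ, δ, η} and room 3 has {β, ζ, η}, leaving only ε.
Period 3 already has {α, γ, δ, ε, η} and room 2 already has {γ, δ, ζ, η}, so period 3, room 2 must be β.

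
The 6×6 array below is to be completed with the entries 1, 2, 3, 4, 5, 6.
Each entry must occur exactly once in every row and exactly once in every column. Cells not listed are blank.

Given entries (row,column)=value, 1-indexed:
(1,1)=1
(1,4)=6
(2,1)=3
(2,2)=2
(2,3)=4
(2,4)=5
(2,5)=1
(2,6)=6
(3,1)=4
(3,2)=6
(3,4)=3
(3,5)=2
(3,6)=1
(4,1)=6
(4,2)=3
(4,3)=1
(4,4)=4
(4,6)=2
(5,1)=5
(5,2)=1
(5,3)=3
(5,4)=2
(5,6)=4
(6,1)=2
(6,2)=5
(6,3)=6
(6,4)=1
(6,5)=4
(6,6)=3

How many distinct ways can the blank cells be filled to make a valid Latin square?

Row 1, column 2: eliminating its row and column leaves {4}.
Row 1, column 3: eliminating its row and column leaves {2, 5}.
Row 1, column 5: eliminating its row and column leaves {3, 5}.
Row 1, column 6: eliminating its row and column leaves {5}.
Row 3, column 3: eliminating its row and column leaves {5}.
Row 4, column 5: eliminating its row and column leaves {5}.
Row 5, column 5: eliminating its row and column leaves {6}.
Only one assignment across all blanks avoids any row or column repeat, giving 1 completion.

1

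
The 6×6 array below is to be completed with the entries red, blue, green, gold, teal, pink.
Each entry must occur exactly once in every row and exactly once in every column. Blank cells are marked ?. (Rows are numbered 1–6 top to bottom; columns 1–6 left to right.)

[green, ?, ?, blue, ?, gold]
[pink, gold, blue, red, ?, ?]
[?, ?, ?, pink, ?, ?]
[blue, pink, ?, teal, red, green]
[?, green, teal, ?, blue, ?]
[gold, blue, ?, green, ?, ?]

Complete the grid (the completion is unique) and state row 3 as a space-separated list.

teal red green pink gold blue

Row 2, column 6: row 2 has {red, blue, gold, pink} and column 6 has {green, gold}, leaving only teal.
Row 2, column 5: row 2 has {red, blue, gold, teal, pink} and column 5 has {red, blue}, leaving only green.
Row 4, column 3: row 4 has {red, blue, green, teal, pink} and column 3 has {blue, teal}, leaving only gold.
Row 5, column 1: row 5 has {blue, green, teal} and column 1 has {blue, green, gold, pink}, leaving only red.
Row 3, column 1: row 3 has {pink} and column 1 has {red, blue, green, gold, pink}, leaving only teal.
Row 3, column 2: row 3 has {teal, pink} and column 2 has {blue, green, gold, pink}, leaving only red.
Row 3, column 3: row 3 has {red, teal, pink} and column 3 has {blue, gold, teal}, leaving only green.
Row 3, column 5: row 3 has {red, green, teal, pink} and column 5 has {red, blue, green}, leaving only gold.
Row 3, column 6: row 3 has {red, green, gold, teal, pink} and column 6 has {green, gold, teal}, leaving only blue.
So row 3 reads: teal red green pink gold blue.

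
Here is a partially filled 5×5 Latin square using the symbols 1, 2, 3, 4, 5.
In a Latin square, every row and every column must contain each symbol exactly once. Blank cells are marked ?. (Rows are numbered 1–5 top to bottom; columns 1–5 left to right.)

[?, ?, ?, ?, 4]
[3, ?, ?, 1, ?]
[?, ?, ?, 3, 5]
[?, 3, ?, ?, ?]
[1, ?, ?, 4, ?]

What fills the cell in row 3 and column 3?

1

Row 2, column 5: row 2 has {1, 3} and column 5 has {4, 5}, leaving only 2.
Row 4, column 5: row 4 has {3} and column 5 has {2, 4, 5}, leaving only 1.
Row 5, column 5: row 5 has {1, 4} and column 5 has {1, 2, 4, 5}, leaving only 3.
Row 3, column 3 is narrowed to {1, 2, 4}.
If it were 2, then row 4, column 3 would be left with no valid symbol.
If it were 4, then row 3, column 2 would be left with no valid symbol.
So row 3, column 3 must be 1.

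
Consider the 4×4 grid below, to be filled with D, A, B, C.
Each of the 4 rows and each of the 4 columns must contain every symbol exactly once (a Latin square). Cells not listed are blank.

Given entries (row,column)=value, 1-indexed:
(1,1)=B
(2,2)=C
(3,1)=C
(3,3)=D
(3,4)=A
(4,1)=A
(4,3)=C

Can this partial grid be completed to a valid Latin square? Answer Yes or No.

No

Row 1, column 3: row 1 has {B} and column 3 has {D, C}, so it must be A.
Row 1, column 2: row 1 has {A, B} and column 2 has {C}, so it must be D.
Row 1, column 4: row 1 has {D, A, B} and column 4 has {A}, so it must be C.
Row 2, column 1: row 2 has {C} and column 1 has {A, B, C}, so it must be D.
Row 2, column 3: row 2 has {D, C} and column 3 has {D, A, C}, so it must be B.
Now row 2, column 4: row 2 together with column 4 already contain {D, A, B, C} — every symbol — so nothing can go there. The grid has no valid completion.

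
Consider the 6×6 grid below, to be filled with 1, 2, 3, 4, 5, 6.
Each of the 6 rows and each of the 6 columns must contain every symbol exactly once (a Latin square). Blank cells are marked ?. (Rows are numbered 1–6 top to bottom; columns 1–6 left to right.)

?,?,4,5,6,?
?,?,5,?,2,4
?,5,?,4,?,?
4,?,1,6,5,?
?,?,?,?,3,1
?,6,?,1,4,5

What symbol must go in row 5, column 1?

Row 2, column 4: row 2 has {2, 4, 5} and column 4 has {1, 4, 5, 6}, leaving only 3.
Row 2, column 2: row 2 has {2, 3, 4, 5} and column 2 has {5, 6}, leaving only 1.
Row 2, column 1: row 2 has {1, 2, 3, 4, 5} and column 1 has {4}, leaving only 6.
Row 3, column 5: row 3 has {4, 5} and column 5 has {2, 3, 4, 5, 6}, leaving only 1.
Row 5, column 4: row 5 has {1, 3} and column 4 has {1, 3, 4, 5, 6}, leaving only 2.
Row 5 already has {1, 2, 3} and column 1 already has {4, 6}, so row 5, column 1 must be 5.

5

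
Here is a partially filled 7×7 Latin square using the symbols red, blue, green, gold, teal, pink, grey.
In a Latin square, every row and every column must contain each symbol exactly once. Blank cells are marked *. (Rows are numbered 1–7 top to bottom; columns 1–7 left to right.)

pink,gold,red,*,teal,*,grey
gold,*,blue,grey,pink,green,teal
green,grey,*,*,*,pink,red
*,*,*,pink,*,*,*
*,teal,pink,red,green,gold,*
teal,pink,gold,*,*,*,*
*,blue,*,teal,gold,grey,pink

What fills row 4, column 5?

Row 1, column 6: row 1 has {red, gold, teal, pink, grey} and column 6 has {green, gold, pink, grey}, leaving only blue.
Row 1, column 4: row 1 has {red, blue, gold, teal, pink, grey} and column 4 has {red, teal, pink, grey}, leaving only green.
Row 2, column 2: row 2 has {blue, green, gold, teal, pink, grey} and column 2 has {blue, gold, teal, pink, grey}, leaving only red.
Row 3, column 3: row 3 has {red, green, pink, grey} and column 3 has {red, blue, gold, pink}, leaving only teal.
Row 3, column 5: row 3 has {red, green, teal, pink, grey} and column 5 has {green, gold, teal, pink}, leaving only blue.
Row 3, column 4: row 3 has {red, blue, green, teal, pink, grey} and column 4 has {red, green, teal, pink, grey}, leaving only gold.
Row 4, column 2: row 4 has {pink} and column 2 has {red, blue, gold, teal, pink, grey}, leaving only green.
Row 4, column 3: row 4 has {green, pink} and column 3 has {red, blue, gold, teal, pink}, leaving only grey.
Row 4 already has {green, pink, grey} and column 5 already has {blue, green, gold, teal, pink}, so row 4, column 5 must be red.

red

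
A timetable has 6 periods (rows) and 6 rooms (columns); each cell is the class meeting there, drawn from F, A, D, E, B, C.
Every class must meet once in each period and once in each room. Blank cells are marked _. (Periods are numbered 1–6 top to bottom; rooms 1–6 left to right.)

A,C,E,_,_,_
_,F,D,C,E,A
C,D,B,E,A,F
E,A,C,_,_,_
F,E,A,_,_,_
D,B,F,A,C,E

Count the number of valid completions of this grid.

Period 1, room 4: eliminating its period and room leaves {F, D, B}.
Period 1, room 5: eliminating its period and room leaves {F, D, B}.
Period 1, room 6: eliminating its period and room leaves {D, B}.
Period 2, room 1: eliminating its period and room leaves {B}.
Period 4, room 4: eliminating its period and room leaves {F, D, B}.
Period 4, room 5: eliminating its period and room leaves {F, D, B}.
Period 4, room 6: eliminating its period and room leaves {D, B}.
Period 5, room 4: eliminating its period and room leaves {D, B}.
Period 5, room 5: eliminating its period and room leaves {D, B}.
Period 5, room 6: eliminating its period and room leaves {D, B, C}.
Enumerating the assignments across these blanks that avoid any period or room repeat gives 4 completions.

4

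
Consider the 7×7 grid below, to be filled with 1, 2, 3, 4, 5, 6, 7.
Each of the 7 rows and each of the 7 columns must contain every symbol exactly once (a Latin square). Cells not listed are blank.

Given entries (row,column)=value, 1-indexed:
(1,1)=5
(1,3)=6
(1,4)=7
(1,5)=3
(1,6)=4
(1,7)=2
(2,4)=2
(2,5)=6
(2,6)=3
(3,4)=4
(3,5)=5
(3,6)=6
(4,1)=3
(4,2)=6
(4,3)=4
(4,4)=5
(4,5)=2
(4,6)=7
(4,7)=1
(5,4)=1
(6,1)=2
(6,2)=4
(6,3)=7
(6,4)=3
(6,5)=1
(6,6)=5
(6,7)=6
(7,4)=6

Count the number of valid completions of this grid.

Row 1, column 2: eliminating its row and column leaves {1}.
Row 2, column 1: eliminating its row and column leaves {1, 4, 7}.
Row 2, column 2: eliminating its row and column leaves {1, 5, 7}.
Row 2, column 3: eliminating its row and column leaves {1, 5}.
Row 2, column 7: eliminating its row and column leaves {4, 5, 7}.
Row 3, column 1: eliminating its row and column leaves {1, 7}.
Row 3, column 2: eliminating its row and column leaves {1, 2, 3, 7}.
Row 3, column 3: eliminating its row and column leaves {1, 2, 3}.
Row 3, column 7: eliminating its row and column leaves {3, 7}.
Row 5, column 1: eliminating its row and column leaves {4, 6, 7}.
Row 5, column 2: eliminating its row and column leaves {2, 3, 5, 7}.
Row 5, column 3: eliminating its row and column leaves {2, 3, 5}.
Row 5, column 5: eliminating its row and column leaves {4, 7}.
Row 5, column 6: eliminating its row and column leaves {2}.
Row 5, column 7: eliminating its row and column leaves {3, 4, 5, 7}.
Row 7, column 1: eliminating its row and column leaves {1, 4, 7}.
Row 7, column 2: eliminating its row and column leaves {1, 2, 3, 5, 7}.
Row 7, column 3: eliminating its row and column leaves {1, 2, 3, 5}.
Row 7, column 5: eliminating its row and column leaves {4, 7}.
Row 7, column 6: eliminating its row and column leaves {1, 2}.
Row 7, column 7: eliminating its row and column leaves {3, 4, 5, 7}.
Enumerating the assignments across these blanks that avoid any row or column repeat gives 8 completions.

8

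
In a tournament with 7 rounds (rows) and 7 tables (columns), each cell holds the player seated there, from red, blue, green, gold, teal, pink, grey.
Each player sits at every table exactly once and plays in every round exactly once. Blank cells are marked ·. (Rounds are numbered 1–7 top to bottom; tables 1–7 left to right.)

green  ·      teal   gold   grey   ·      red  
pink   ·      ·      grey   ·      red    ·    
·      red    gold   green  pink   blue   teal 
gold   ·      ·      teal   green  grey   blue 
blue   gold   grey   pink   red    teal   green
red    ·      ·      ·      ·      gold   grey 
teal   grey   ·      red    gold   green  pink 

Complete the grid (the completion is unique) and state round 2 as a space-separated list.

pink teal green grey blue red gold

Round 2, table 7: round 2 has {red, pink, grey} and table 7 has {red, blue, green, teal, pink, grey}, leaving only gold.
Round 1, table 6: round 1 has {red, green, gold, teal, grey} and table 6 has {red, blue, green, gold, teal, grey}, leaving only pink.
Round 1, table 2: round 1 has {red, green, gold, teal, pink, grey} and table 2 has {red, gold, grey}, leaving only blue.
Round 3, table 1: round 3 has {red, blue, green, gold, teal, pink} and table 1 has {red, blue, green, gold, teal, pink}, leaving only grey.
Round 4, table 2: round 4 has {blue, green, gold, teal, grey} and table 2 has {red, blue, gold, grey}, leaving only pink.
Round 4, table 3: round 4 has {blue, green, gold, teal, pink, grey} and table 3 has {gold, teal, grey}, leaving only red.
Round 6, table 4: round 6 has {red, gold, grey} and table 4 has {red, green, gold, teal, pink, grey}, leaving only blue.
Round 6, table 5: round 6 has {red, blue, gold, grey} and table 5 has {red, green, gold, pink, grey}, leaving only teal.
Round 2, table 5: round 2 has {red, gold, pink, grey} and table 5 has {red, green, gold, teal, pink, grey}, leaving only blue.
Round 2, table 3: round 2 has {red, blue, gold, pink, grey} and table 3 has {red, gold, teal, grey}, leaving only green.
Round 2, table 2: round 2 has {red, blue, green, gold, pink, grey} and table 2 has {red, blue, gold, pink, grey}, leaving only teal.
So round 2 reads: pink teal green grey blue red gold.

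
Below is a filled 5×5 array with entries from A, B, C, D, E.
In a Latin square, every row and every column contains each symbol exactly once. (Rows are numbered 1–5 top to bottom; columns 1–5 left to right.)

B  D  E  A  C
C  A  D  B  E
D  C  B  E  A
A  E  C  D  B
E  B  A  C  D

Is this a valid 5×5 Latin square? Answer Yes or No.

Yes

Each row is a permutation of the 5 symbols, and so is each column.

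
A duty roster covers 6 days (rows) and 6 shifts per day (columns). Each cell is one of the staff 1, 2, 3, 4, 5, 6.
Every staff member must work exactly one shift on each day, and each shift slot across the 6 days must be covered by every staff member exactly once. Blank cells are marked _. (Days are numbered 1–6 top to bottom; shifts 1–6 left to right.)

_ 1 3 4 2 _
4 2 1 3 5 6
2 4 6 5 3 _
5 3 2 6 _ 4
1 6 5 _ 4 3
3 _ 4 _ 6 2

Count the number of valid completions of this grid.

1

Day 1, shift 1: eliminating its day and shift leaves {6}.
Day 1, shift 6: eliminating its day and shift leaves {5}.
Day 3, shift 6: eliminating its day and shift leaves {1}.
Day 4, shift 5: eliminating its day and shift leaves {1}.
Day 5, shift 4: eliminating its day and shift leaves {2}.
Day 6, shift 2: eliminating its day and shift leaves {5}.
Day 6, shift 4: eliminating its day and shift leaves {1}.
Only one assignment across all blanks avoids any day or shift repeat, giving 1 completion.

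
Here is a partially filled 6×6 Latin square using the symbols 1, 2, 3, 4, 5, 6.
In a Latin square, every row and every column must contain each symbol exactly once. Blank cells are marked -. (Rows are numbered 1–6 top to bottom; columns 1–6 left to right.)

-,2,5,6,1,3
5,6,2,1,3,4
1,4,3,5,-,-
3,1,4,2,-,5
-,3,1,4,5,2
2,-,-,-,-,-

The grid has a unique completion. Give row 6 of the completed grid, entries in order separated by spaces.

2 5 6 3 4 1

Row 6, column 2: row 6 has {2} and column 2 has {1, 2, 3, 4, 6}, leaving only 5.
Row 6, column 3: row 6 has {2, 5} and column 3 has {1, 2, 3, 4, 5}, leaving only 6.
Row 6, column 4: row 6 has {2, 5, 6} and column 4 has {1, 2, 4, 5, 6}, leaving only 3.
Row 6, column 5: row 6 has {2, 3, 5, 6} and column 5 has {1, 3, 5}, leaving only 4.
Row 6, column 6: row 6 has {2, 3, 4, 5, 6} and column 6 has {2, 3, 4, 5}, leaving only 1.
So row 6 reads: 2 5 6 3 4 1.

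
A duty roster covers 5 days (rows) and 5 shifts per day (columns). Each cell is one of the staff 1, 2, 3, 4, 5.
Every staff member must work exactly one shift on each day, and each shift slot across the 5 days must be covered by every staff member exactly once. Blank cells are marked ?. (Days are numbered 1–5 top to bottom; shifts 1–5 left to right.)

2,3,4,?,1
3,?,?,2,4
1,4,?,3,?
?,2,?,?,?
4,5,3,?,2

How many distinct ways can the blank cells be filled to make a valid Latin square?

1

Day 1, shift 4: eliminating its day and shift leaves {5}.
Day 2, shift 2: eliminating its day and shift leaves {1}.
Day 2, shift 3: eliminating its day and shift leaves {1, 5}.
Day 3, shift 3: eliminating its day and shift leaves {2, 5}.
Day 3, shift 5: eliminating its day and shift leaves {5}.
Day 4, shift 1: eliminating its day and shift leaves {5}.
Day 4, shift 3: eliminating its day and shift leaves {1, 5}.
Day 4, shift 4: eliminating its day and shift leaves {1, 4, 5}.
Day 4, shift 5: eliminating its day and shift leaves {3, 5}.
Day 5, shift 4: eliminating its day and shift leaves {1}.
Only one assignment across all blanks avoids any day or shift repeat, giving 1 completion.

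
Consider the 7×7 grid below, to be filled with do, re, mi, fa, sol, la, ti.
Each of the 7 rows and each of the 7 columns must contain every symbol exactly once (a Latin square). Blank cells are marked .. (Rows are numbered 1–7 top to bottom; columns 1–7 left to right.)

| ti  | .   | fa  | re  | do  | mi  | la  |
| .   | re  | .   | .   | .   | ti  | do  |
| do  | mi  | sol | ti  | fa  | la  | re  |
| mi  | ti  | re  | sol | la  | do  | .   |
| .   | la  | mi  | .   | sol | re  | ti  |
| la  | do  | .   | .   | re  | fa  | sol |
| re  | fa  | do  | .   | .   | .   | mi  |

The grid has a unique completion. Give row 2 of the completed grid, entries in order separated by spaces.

sol re la fa mi ti do

Row 2, column 3: row 2 has {do, re, ti} and column 3 has {do, re, mi, fa, sol}, leaving only la.
Row 2, column 5: row 2 has {do, re, la, ti} and column 5 has {do, re, fa, sol, la}, leaving only mi.
Row 2, column 4: row 2 has {do, re, mi, la, ti} and column 4 has {re, sol, ti}, leaving only fa.
Row 2, column 1: row 2 has {do, re, mi, fa, la, ti} and column 1 has {do, re, mi, la, ti}, leaving only sol.
So row 2 reads: sol re la fa mi ti do.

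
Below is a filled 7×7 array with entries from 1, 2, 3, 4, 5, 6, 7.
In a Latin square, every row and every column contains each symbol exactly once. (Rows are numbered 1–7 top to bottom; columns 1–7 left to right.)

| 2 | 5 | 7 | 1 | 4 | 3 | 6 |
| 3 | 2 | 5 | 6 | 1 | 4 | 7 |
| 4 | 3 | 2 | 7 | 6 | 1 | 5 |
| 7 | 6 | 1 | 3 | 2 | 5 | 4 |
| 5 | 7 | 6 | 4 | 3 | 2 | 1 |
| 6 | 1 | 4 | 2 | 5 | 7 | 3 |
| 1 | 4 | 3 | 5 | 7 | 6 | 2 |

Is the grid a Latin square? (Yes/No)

Yes

Each row is a permutation of the 7 symbols, and so is each column.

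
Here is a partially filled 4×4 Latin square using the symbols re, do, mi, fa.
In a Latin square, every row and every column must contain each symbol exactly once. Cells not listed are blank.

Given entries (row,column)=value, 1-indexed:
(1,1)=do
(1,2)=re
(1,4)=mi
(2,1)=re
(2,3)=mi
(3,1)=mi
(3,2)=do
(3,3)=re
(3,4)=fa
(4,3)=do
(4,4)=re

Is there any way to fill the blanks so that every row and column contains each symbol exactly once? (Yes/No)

Yes

No row or column among the givens repeats a symbol, and propagating forced cells runs into no contradiction.
One valid completion exists (for instance, do re fa mi / re fa mi do / mi do re fa / fa mi do re).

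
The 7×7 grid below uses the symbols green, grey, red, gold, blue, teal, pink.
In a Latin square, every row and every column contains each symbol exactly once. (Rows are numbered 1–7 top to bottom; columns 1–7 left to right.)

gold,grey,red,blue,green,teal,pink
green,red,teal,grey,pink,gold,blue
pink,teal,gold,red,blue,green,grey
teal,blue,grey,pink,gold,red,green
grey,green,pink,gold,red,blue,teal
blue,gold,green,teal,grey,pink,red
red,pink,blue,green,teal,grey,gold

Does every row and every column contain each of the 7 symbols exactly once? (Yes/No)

Yes

Each row is a permutation of the 7 symbols, and so is each column.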